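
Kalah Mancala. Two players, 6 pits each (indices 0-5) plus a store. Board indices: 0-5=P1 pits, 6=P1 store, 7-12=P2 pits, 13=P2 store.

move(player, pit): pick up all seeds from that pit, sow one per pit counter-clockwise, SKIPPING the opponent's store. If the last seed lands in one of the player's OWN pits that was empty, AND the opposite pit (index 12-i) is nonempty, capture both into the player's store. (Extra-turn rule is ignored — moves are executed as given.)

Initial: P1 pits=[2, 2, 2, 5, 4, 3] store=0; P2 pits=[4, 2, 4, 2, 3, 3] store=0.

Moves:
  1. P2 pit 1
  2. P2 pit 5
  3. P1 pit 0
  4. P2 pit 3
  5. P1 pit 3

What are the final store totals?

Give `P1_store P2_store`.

Move 1: P2 pit1 -> P1=[2,2,2,5,4,3](0) P2=[4,0,5,3,3,3](0)
Move 2: P2 pit5 -> P1=[3,3,2,5,4,3](0) P2=[4,0,5,3,3,0](1)
Move 3: P1 pit0 -> P1=[0,4,3,6,4,3](0) P2=[4,0,5,3,3,0](1)
Move 4: P2 pit3 -> P1=[0,4,3,6,4,3](0) P2=[4,0,5,0,4,1](2)
Move 5: P1 pit3 -> P1=[0,4,3,0,5,4](1) P2=[5,1,6,0,4,1](2)

Answer: 1 2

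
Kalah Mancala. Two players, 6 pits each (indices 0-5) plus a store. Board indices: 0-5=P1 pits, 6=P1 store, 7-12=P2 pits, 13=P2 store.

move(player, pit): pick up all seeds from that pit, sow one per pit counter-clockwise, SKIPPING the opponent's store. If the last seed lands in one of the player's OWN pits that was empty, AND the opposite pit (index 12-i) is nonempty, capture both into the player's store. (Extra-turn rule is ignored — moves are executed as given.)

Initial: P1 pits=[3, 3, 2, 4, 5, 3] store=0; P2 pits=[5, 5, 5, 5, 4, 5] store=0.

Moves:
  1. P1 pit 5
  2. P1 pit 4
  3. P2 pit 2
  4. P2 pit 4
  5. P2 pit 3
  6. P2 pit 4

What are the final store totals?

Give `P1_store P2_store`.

Move 1: P1 pit5 -> P1=[3,3,2,4,5,0](1) P2=[6,6,5,5,4,5](0)
Move 2: P1 pit4 -> P1=[3,3,2,4,0,1](2) P2=[7,7,6,5,4,5](0)
Move 3: P2 pit2 -> P1=[4,4,2,4,0,1](2) P2=[7,7,0,6,5,6](1)
Move 4: P2 pit4 -> P1=[5,5,3,4,0,1](2) P2=[7,7,0,6,0,7](2)
Move 5: P2 pit3 -> P1=[6,6,4,4,0,1](2) P2=[7,7,0,0,1,8](3)
Move 6: P2 pit4 -> P1=[6,6,4,4,0,1](2) P2=[7,7,0,0,0,9](3)

Answer: 2 3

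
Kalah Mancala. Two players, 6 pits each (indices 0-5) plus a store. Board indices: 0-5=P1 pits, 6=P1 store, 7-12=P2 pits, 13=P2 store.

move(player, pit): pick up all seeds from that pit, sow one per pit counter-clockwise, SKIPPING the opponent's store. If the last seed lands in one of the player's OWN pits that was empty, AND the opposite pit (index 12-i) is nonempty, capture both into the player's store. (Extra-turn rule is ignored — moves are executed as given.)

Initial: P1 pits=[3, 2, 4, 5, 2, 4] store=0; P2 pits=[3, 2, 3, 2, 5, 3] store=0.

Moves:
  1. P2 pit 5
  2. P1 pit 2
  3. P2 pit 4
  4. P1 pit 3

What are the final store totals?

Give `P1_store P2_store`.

Answer: 2 2

Derivation:
Move 1: P2 pit5 -> P1=[4,3,4,5,2,4](0) P2=[3,2,3,2,5,0](1)
Move 2: P1 pit2 -> P1=[4,3,0,6,3,5](1) P2=[3,2,3,2,5,0](1)
Move 3: P2 pit4 -> P1=[5,4,1,6,3,5](1) P2=[3,2,3,2,0,1](2)
Move 4: P1 pit3 -> P1=[5,4,1,0,4,6](2) P2=[4,3,4,2,0,1](2)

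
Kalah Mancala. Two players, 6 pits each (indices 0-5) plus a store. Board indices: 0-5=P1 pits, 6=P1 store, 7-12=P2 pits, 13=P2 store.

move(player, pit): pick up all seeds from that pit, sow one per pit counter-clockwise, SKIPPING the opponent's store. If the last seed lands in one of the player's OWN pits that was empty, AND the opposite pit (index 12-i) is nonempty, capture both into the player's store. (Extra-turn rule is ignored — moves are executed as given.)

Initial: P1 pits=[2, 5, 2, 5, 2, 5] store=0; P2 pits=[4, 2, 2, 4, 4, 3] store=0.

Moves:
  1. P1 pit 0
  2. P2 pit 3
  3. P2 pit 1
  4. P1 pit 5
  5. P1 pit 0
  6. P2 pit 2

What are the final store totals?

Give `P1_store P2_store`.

Answer: 1 6

Derivation:
Move 1: P1 pit0 -> P1=[0,6,3,5,2,5](0) P2=[4,2,2,4,4,3](0)
Move 2: P2 pit3 -> P1=[1,6,3,5,2,5](0) P2=[4,2,2,0,5,4](1)
Move 3: P2 pit1 -> P1=[1,6,0,5,2,5](0) P2=[4,0,3,0,5,4](5)
Move 4: P1 pit5 -> P1=[1,6,0,5,2,0](1) P2=[5,1,4,1,5,4](5)
Move 5: P1 pit0 -> P1=[0,7,0,5,2,0](1) P2=[5,1,4,1,5,4](5)
Move 6: P2 pit2 -> P1=[0,7,0,5,2,0](1) P2=[5,1,0,2,6,5](6)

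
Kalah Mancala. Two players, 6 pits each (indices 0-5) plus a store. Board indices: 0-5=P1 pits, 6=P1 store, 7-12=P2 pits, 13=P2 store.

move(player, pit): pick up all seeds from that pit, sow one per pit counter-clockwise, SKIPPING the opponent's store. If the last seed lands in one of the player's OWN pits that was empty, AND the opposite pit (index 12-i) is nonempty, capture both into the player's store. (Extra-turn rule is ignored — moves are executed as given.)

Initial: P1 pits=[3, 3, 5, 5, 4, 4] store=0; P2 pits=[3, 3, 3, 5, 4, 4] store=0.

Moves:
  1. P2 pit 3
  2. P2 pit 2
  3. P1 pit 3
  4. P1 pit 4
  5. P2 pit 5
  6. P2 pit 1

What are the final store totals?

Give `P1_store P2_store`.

Move 1: P2 pit3 -> P1=[4,4,5,5,4,4](0) P2=[3,3,3,0,5,5](1)
Move 2: P2 pit2 -> P1=[4,4,5,5,4,4](0) P2=[3,3,0,1,6,6](1)
Move 3: P1 pit3 -> P1=[4,4,5,0,5,5](1) P2=[4,4,0,1,6,6](1)
Move 4: P1 pit4 -> P1=[4,4,5,0,0,6](2) P2=[5,5,1,1,6,6](1)
Move 5: P2 pit5 -> P1=[5,5,6,1,1,6](2) P2=[5,5,1,1,6,0](2)
Move 6: P2 pit1 -> P1=[5,5,6,1,1,6](2) P2=[5,0,2,2,7,1](3)

Answer: 2 3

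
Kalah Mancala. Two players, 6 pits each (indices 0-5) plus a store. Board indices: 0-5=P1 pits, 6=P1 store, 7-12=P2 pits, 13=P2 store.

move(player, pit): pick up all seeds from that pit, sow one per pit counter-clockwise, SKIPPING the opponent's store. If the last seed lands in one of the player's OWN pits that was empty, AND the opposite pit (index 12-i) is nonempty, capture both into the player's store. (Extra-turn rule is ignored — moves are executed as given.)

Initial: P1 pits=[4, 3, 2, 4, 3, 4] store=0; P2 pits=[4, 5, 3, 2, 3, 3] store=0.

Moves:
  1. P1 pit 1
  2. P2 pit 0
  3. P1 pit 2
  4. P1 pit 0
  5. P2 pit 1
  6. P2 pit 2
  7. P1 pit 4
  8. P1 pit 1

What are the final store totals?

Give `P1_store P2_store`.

Move 1: P1 pit1 -> P1=[4,0,3,5,4,4](0) P2=[4,5,3,2,3,3](0)
Move 2: P2 pit0 -> P1=[4,0,3,5,4,4](0) P2=[0,6,4,3,4,3](0)
Move 3: P1 pit2 -> P1=[4,0,0,6,5,5](0) P2=[0,6,4,3,4,3](0)
Move 4: P1 pit0 -> P1=[0,1,1,7,6,5](0) P2=[0,6,4,3,4,3](0)
Move 5: P2 pit1 -> P1=[1,1,1,7,6,5](0) P2=[0,0,5,4,5,4](1)
Move 6: P2 pit2 -> P1=[2,1,1,7,6,5](0) P2=[0,0,0,5,6,5](2)
Move 7: P1 pit4 -> P1=[2,1,1,7,0,6](1) P2=[1,1,1,6,6,5](2)
Move 8: P1 pit1 -> P1=[2,0,2,7,0,6](1) P2=[1,1,1,6,6,5](2)

Answer: 1 2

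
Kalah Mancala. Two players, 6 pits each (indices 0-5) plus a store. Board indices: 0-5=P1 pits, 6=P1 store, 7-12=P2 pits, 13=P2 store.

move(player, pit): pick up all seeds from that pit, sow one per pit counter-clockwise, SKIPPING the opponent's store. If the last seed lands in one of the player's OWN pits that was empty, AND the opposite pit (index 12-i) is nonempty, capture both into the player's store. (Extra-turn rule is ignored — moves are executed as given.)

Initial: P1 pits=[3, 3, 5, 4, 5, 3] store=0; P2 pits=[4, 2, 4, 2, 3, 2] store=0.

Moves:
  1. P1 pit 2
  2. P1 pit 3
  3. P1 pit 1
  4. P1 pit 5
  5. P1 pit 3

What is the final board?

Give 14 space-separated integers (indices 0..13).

Answer: 3 0 1 0 9 0 3 7 4 5 3 3 2 0

Derivation:
Move 1: P1 pit2 -> P1=[3,3,0,5,6,4](1) P2=[5,2,4,2,3,2](0)
Move 2: P1 pit3 -> P1=[3,3,0,0,7,5](2) P2=[6,3,4,2,3,2](0)
Move 3: P1 pit1 -> P1=[3,0,1,1,8,5](2) P2=[6,3,4,2,3,2](0)
Move 4: P1 pit5 -> P1=[3,0,1,1,8,0](3) P2=[7,4,5,3,3,2](0)
Move 5: P1 pit3 -> P1=[3,0,1,0,9,0](3) P2=[7,4,5,3,3,2](0)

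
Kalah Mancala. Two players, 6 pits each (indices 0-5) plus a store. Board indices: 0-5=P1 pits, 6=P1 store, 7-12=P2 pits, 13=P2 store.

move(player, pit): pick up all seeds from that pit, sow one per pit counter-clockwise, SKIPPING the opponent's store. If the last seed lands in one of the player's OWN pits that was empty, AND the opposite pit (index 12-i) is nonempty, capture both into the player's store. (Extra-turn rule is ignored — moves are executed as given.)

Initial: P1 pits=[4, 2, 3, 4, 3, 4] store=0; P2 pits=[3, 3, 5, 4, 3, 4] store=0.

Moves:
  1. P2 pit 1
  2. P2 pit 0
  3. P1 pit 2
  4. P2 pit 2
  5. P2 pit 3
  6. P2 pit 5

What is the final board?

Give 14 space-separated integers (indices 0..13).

Answer: 7 5 3 7 5 5 0 0 1 0 0 6 0 3

Derivation:
Move 1: P2 pit1 -> P1=[4,2,3,4,3,4](0) P2=[3,0,6,5,4,4](0)
Move 2: P2 pit0 -> P1=[4,2,3,4,3,4](0) P2=[0,1,7,6,4,4](0)
Move 3: P1 pit2 -> P1=[4,2,0,5,4,5](0) P2=[0,1,7,6,4,4](0)
Move 4: P2 pit2 -> P1=[5,3,1,5,4,5](0) P2=[0,1,0,7,5,5](1)
Move 5: P2 pit3 -> P1=[6,4,2,6,4,5](0) P2=[0,1,0,0,6,6](2)
Move 6: P2 pit5 -> P1=[7,5,3,7,5,5](0) P2=[0,1,0,0,6,0](3)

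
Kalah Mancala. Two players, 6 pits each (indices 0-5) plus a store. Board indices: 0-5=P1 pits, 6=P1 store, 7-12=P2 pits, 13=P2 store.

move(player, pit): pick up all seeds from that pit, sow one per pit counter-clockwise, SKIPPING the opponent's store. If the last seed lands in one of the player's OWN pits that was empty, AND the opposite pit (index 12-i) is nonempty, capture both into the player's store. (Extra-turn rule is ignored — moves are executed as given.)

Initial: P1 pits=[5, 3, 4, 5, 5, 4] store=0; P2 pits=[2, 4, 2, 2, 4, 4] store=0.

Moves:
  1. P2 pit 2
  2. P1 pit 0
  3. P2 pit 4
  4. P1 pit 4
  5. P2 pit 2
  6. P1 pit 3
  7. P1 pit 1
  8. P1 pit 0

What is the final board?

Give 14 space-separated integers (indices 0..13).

Move 1: P2 pit2 -> P1=[5,3,4,5,5,4](0) P2=[2,4,0,3,5,4](0)
Move 2: P1 pit0 -> P1=[0,4,5,6,6,5](0) P2=[2,4,0,3,5,4](0)
Move 3: P2 pit4 -> P1=[1,5,6,6,6,5](0) P2=[2,4,0,3,0,5](1)
Move 4: P1 pit4 -> P1=[1,5,6,6,0,6](1) P2=[3,5,1,4,0,5](1)
Move 5: P2 pit2 -> P1=[1,5,6,6,0,6](1) P2=[3,5,0,5,0,5](1)
Move 6: P1 pit3 -> P1=[1,5,6,0,1,7](2) P2=[4,6,1,5,0,5](1)
Move 7: P1 pit1 -> P1=[1,0,7,1,2,8](3) P2=[4,6,1,5,0,5](1)
Move 8: P1 pit0 -> P1=[0,1,7,1,2,8](3) P2=[4,6,1,5,0,5](1)

Answer: 0 1 7 1 2 8 3 4 6 1 5 0 5 1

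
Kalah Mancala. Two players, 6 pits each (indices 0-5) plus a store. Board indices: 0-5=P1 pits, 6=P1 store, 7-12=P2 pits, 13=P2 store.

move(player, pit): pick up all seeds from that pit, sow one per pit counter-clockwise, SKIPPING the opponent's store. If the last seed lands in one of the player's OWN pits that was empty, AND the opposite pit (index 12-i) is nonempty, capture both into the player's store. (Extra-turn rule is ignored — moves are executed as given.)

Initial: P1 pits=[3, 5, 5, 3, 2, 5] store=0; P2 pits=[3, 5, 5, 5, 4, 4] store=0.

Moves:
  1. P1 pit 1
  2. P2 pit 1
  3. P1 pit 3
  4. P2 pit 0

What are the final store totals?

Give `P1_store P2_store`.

Answer: 2 1

Derivation:
Move 1: P1 pit1 -> P1=[3,0,6,4,3,6](1) P2=[3,5,5,5,4,4](0)
Move 2: P2 pit1 -> P1=[3,0,6,4,3,6](1) P2=[3,0,6,6,5,5](1)
Move 3: P1 pit3 -> P1=[3,0,6,0,4,7](2) P2=[4,0,6,6,5,5](1)
Move 4: P2 pit0 -> P1=[3,0,6,0,4,7](2) P2=[0,1,7,7,6,5](1)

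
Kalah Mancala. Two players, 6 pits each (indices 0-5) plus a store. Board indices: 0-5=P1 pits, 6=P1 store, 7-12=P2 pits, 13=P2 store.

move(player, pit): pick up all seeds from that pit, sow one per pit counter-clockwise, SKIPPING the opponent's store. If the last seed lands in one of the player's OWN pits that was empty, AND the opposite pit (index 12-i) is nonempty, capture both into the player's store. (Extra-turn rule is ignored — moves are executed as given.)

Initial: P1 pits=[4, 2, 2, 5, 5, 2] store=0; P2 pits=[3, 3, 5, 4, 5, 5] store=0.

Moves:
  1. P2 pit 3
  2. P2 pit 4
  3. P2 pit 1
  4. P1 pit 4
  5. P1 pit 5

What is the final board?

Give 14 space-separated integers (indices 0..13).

Move 1: P2 pit3 -> P1=[5,2,2,5,5,2](0) P2=[3,3,5,0,6,6](1)
Move 2: P2 pit4 -> P1=[6,3,3,6,5,2](0) P2=[3,3,5,0,0,7](2)
Move 3: P2 pit1 -> P1=[6,0,3,6,5,2](0) P2=[3,0,6,1,0,7](6)
Move 4: P1 pit4 -> P1=[6,0,3,6,0,3](1) P2=[4,1,7,1,0,7](6)
Move 5: P1 pit5 -> P1=[6,0,3,6,0,0](2) P2=[5,2,7,1,0,7](6)

Answer: 6 0 3 6 0 0 2 5 2 7 1 0 7 6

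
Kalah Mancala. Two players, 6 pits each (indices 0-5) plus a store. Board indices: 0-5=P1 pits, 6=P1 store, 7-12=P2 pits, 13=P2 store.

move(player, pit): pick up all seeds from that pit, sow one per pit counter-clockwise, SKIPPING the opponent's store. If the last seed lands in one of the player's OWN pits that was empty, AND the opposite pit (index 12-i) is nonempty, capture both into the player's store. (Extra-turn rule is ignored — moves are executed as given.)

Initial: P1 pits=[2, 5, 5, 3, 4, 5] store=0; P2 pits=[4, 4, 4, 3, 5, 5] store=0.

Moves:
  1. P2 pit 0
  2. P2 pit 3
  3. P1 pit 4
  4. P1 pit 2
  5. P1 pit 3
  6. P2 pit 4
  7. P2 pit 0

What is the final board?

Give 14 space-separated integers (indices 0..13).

Move 1: P2 pit0 -> P1=[2,5,5,3,4,5](0) P2=[0,5,5,4,6,5](0)
Move 2: P2 pit3 -> P1=[3,5,5,3,4,5](0) P2=[0,5,5,0,7,6](1)
Move 3: P1 pit4 -> P1=[3,5,5,3,0,6](1) P2=[1,6,5,0,7,6](1)
Move 4: P1 pit2 -> P1=[3,5,0,4,1,7](2) P2=[2,6,5,0,7,6](1)
Move 5: P1 pit3 -> P1=[3,5,0,0,2,8](3) P2=[3,6,5,0,7,6](1)
Move 6: P2 pit4 -> P1=[4,6,1,1,3,8](3) P2=[3,6,5,0,0,7](2)
Move 7: P2 pit0 -> P1=[4,6,0,1,3,8](3) P2=[0,7,6,0,0,7](4)

Answer: 4 6 0 1 3 8 3 0 7 6 0 0 7 4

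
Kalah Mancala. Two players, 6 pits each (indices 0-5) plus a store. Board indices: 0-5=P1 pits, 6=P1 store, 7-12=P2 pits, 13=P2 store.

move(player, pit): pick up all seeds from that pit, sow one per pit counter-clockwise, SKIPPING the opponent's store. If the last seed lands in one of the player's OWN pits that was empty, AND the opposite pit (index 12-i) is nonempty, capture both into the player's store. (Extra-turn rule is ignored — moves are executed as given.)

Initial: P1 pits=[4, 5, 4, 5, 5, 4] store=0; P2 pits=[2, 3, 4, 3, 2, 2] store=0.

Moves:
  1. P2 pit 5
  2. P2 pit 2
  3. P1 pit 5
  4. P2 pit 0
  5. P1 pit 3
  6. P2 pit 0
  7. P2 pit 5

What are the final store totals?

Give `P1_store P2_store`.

Answer: 2 3

Derivation:
Move 1: P2 pit5 -> P1=[5,5,4,5,5,4](0) P2=[2,3,4,3,2,0](1)
Move 2: P2 pit2 -> P1=[5,5,4,5,5,4](0) P2=[2,3,0,4,3,1](2)
Move 3: P1 pit5 -> P1=[5,5,4,5,5,0](1) P2=[3,4,1,4,3,1](2)
Move 4: P2 pit0 -> P1=[5,5,4,5,5,0](1) P2=[0,5,2,5,3,1](2)
Move 5: P1 pit3 -> P1=[5,5,4,0,6,1](2) P2=[1,6,2,5,3,1](2)
Move 6: P2 pit0 -> P1=[5,5,4,0,6,1](2) P2=[0,7,2,5,3,1](2)
Move 7: P2 pit5 -> P1=[5,5,4,0,6,1](2) P2=[0,7,2,5,3,0](3)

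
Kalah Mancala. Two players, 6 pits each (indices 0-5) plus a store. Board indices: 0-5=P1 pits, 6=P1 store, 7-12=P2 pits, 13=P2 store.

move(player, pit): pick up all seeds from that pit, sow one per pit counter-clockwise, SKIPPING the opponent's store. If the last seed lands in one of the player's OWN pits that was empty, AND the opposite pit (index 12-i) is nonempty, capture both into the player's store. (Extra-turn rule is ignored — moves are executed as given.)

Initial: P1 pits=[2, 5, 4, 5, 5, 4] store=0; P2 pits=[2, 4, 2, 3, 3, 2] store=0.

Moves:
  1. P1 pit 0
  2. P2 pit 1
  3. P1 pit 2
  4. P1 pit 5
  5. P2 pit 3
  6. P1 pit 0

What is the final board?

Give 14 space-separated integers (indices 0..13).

Move 1: P1 pit0 -> P1=[0,6,5,5,5,4](0) P2=[2,4,2,3,3,2](0)
Move 2: P2 pit1 -> P1=[0,6,5,5,5,4](0) P2=[2,0,3,4,4,3](0)
Move 3: P1 pit2 -> P1=[0,6,0,6,6,5](1) P2=[3,0,3,4,4,3](0)
Move 4: P1 pit5 -> P1=[0,6,0,6,6,0](2) P2=[4,1,4,5,4,3](0)
Move 5: P2 pit3 -> P1=[1,7,0,6,6,0](2) P2=[4,1,4,0,5,4](1)
Move 6: P1 pit0 -> P1=[0,8,0,6,6,0](2) P2=[4,1,4,0,5,4](1)

Answer: 0 8 0 6 6 0 2 4 1 4 0 5 4 1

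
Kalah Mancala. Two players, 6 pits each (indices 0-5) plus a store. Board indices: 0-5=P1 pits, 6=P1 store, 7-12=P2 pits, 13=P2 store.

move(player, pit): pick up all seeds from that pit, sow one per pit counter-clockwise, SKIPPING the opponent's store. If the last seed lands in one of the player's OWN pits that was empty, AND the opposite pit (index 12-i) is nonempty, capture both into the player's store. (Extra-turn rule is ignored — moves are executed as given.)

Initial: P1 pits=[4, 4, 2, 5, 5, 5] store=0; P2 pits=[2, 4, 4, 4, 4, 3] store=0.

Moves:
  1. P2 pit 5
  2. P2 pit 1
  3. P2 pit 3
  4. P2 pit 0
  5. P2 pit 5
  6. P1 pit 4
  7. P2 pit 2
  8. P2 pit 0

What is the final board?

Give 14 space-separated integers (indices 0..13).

Move 1: P2 pit5 -> P1=[5,5,2,5,5,5](0) P2=[2,4,4,4,4,0](1)
Move 2: P2 pit1 -> P1=[0,5,2,5,5,5](0) P2=[2,0,5,5,5,0](7)
Move 3: P2 pit3 -> P1=[1,6,2,5,5,5](0) P2=[2,0,5,0,6,1](8)
Move 4: P2 pit0 -> P1=[1,6,2,5,5,5](0) P2=[0,1,6,0,6,1](8)
Move 5: P2 pit5 -> P1=[1,6,2,5,5,5](0) P2=[0,1,6,0,6,0](9)
Move 6: P1 pit4 -> P1=[1,6,2,5,0,6](1) P2=[1,2,7,0,6,0](9)
Move 7: P2 pit2 -> P1=[2,7,3,5,0,6](1) P2=[1,2,0,1,7,1](10)
Move 8: P2 pit0 -> P1=[2,7,3,5,0,6](1) P2=[0,3,0,1,7,1](10)

Answer: 2 7 3 5 0 6 1 0 3 0 1 7 1 10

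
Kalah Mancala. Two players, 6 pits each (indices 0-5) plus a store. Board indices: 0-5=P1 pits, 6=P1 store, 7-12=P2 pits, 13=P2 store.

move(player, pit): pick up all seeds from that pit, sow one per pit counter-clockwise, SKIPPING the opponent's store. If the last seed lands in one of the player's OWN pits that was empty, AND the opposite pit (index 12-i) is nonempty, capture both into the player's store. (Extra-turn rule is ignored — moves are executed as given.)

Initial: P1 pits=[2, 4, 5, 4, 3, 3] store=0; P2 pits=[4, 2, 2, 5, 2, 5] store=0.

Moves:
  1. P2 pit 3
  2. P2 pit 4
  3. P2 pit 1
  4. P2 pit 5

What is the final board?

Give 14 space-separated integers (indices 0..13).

Answer: 5 6 1 5 4 4 0 4 0 3 0 0 0 9

Derivation:
Move 1: P2 pit3 -> P1=[3,5,5,4,3,3](0) P2=[4,2,2,0,3,6](1)
Move 2: P2 pit4 -> P1=[4,5,5,4,3,3](0) P2=[4,2,2,0,0,7](2)
Move 3: P2 pit1 -> P1=[4,5,0,4,3,3](0) P2=[4,0,3,0,0,7](8)
Move 4: P2 pit5 -> P1=[5,6,1,5,4,4](0) P2=[4,0,3,0,0,0](9)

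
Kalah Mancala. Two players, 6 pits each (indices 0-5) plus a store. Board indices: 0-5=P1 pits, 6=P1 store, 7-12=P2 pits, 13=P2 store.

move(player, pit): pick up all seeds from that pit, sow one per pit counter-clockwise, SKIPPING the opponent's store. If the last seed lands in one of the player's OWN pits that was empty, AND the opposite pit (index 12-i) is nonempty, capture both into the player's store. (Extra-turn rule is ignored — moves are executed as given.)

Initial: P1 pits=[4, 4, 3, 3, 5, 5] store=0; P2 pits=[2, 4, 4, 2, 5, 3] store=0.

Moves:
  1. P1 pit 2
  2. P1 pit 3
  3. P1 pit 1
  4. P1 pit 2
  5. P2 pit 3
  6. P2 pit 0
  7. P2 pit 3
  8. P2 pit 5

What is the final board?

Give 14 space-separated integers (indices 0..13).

Answer: 5 1 1 2 8 8 1 0 5 5 0 7 0 1

Derivation:
Move 1: P1 pit2 -> P1=[4,4,0,4,6,6](0) P2=[2,4,4,2,5,3](0)
Move 2: P1 pit3 -> P1=[4,4,0,0,7,7](1) P2=[3,4,4,2,5,3](0)
Move 3: P1 pit1 -> P1=[4,0,1,1,8,8](1) P2=[3,4,4,2,5,3](0)
Move 4: P1 pit2 -> P1=[4,0,0,2,8,8](1) P2=[3,4,4,2,5,3](0)
Move 5: P2 pit3 -> P1=[4,0,0,2,8,8](1) P2=[3,4,4,0,6,4](0)
Move 6: P2 pit0 -> P1=[4,0,0,2,8,8](1) P2=[0,5,5,1,6,4](0)
Move 7: P2 pit3 -> P1=[4,0,0,2,8,8](1) P2=[0,5,5,0,7,4](0)
Move 8: P2 pit5 -> P1=[5,1,1,2,8,8](1) P2=[0,5,5,0,7,0](1)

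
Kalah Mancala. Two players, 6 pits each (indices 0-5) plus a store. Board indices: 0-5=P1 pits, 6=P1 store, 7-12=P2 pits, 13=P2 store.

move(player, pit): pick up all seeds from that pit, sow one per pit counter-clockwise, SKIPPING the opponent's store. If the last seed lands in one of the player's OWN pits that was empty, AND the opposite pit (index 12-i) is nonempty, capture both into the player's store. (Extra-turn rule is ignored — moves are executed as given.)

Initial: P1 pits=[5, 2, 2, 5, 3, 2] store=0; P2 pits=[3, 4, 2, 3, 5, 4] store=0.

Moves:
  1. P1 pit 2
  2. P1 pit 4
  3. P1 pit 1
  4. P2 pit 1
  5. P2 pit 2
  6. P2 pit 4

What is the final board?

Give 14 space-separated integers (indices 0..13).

Answer: 6 1 2 8 1 3 1 4 0 0 5 0 7 2

Derivation:
Move 1: P1 pit2 -> P1=[5,2,0,6,4,2](0) P2=[3,4,2,3,5,4](0)
Move 2: P1 pit4 -> P1=[5,2,0,6,0,3](1) P2=[4,5,2,3,5,4](0)
Move 3: P1 pit1 -> P1=[5,0,1,7,0,3](1) P2=[4,5,2,3,5,4](0)
Move 4: P2 pit1 -> P1=[5,0,1,7,0,3](1) P2=[4,0,3,4,6,5](1)
Move 5: P2 pit2 -> P1=[5,0,1,7,0,3](1) P2=[4,0,0,5,7,6](1)
Move 6: P2 pit4 -> P1=[6,1,2,8,1,3](1) P2=[4,0,0,5,0,7](2)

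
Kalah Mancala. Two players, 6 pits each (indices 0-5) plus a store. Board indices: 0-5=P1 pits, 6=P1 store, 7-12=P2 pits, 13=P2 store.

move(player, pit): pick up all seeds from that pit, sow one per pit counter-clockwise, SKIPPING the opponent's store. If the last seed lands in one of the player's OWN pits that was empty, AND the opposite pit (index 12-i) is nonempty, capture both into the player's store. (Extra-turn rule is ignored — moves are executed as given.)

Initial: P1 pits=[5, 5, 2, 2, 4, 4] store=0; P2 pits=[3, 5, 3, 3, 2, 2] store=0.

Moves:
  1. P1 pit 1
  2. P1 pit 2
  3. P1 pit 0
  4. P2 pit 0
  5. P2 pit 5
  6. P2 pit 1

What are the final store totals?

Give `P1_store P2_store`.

Answer: 1 2

Derivation:
Move 1: P1 pit1 -> P1=[5,0,3,3,5,5](1) P2=[3,5,3,3,2,2](0)
Move 2: P1 pit2 -> P1=[5,0,0,4,6,6](1) P2=[3,5,3,3,2,2](0)
Move 3: P1 pit0 -> P1=[0,1,1,5,7,7](1) P2=[3,5,3,3,2,2](0)
Move 4: P2 pit0 -> P1=[0,1,1,5,7,7](1) P2=[0,6,4,4,2,2](0)
Move 5: P2 pit5 -> P1=[1,1,1,5,7,7](1) P2=[0,6,4,4,2,0](1)
Move 6: P2 pit1 -> P1=[2,1,1,5,7,7](1) P2=[0,0,5,5,3,1](2)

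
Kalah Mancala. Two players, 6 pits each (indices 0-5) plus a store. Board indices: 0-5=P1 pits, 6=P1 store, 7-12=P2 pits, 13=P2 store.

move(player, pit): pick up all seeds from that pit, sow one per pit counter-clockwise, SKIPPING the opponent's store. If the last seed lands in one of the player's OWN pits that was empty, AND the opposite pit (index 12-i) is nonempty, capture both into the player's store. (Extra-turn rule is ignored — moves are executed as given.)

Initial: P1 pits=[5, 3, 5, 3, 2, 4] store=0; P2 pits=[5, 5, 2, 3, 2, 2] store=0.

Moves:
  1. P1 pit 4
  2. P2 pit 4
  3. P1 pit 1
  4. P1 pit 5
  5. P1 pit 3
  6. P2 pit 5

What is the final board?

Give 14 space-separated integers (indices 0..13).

Answer: 6 1 6 0 1 1 9 7 1 3 4 0 0 2

Derivation:
Move 1: P1 pit4 -> P1=[5,3,5,3,0,5](1) P2=[5,5,2,3,2,2](0)
Move 2: P2 pit4 -> P1=[5,3,5,3,0,5](1) P2=[5,5,2,3,0,3](1)
Move 3: P1 pit1 -> P1=[5,0,6,4,0,5](7) P2=[5,0,2,3,0,3](1)
Move 4: P1 pit5 -> P1=[5,0,6,4,0,0](8) P2=[6,1,3,4,0,3](1)
Move 5: P1 pit3 -> P1=[5,0,6,0,1,1](9) P2=[7,1,3,4,0,3](1)
Move 6: P2 pit5 -> P1=[6,1,6,0,1,1](9) P2=[7,1,3,4,0,0](2)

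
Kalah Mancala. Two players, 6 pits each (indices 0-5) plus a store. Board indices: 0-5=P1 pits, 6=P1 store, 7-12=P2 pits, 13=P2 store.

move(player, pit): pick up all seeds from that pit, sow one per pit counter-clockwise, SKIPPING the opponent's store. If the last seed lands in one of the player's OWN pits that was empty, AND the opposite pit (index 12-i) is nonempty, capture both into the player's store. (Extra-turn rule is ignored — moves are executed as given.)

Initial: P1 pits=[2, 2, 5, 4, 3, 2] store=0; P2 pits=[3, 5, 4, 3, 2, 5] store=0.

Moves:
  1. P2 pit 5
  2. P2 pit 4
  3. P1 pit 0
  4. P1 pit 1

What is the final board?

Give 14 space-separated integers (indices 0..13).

Move 1: P2 pit5 -> P1=[3,3,6,5,3,2](0) P2=[3,5,4,3,2,0](1)
Move 2: P2 pit4 -> P1=[3,3,6,5,3,2](0) P2=[3,5,4,3,0,1](2)
Move 3: P1 pit0 -> P1=[0,4,7,6,3,2](0) P2=[3,5,4,3,0,1](2)
Move 4: P1 pit1 -> P1=[0,0,8,7,4,3](0) P2=[3,5,4,3,0,1](2)

Answer: 0 0 8 7 4 3 0 3 5 4 3 0 1 2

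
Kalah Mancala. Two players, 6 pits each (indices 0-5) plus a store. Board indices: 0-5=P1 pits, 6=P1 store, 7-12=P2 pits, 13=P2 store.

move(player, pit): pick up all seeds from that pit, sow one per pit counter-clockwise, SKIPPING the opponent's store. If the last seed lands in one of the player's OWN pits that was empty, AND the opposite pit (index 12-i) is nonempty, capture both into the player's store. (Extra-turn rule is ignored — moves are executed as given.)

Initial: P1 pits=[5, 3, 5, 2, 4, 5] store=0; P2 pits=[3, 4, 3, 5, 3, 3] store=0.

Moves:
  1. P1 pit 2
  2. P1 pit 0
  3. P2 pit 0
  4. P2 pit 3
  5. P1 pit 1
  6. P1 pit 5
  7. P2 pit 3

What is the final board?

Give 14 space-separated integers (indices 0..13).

Move 1: P1 pit2 -> P1=[5,3,0,3,5,6](1) P2=[4,4,3,5,3,3](0)
Move 2: P1 pit0 -> P1=[0,4,1,4,6,7](1) P2=[4,4,3,5,3,3](0)
Move 3: P2 pit0 -> P1=[0,4,1,4,6,7](1) P2=[0,5,4,6,4,3](0)
Move 4: P2 pit3 -> P1=[1,5,2,4,6,7](1) P2=[0,5,4,0,5,4](1)
Move 5: P1 pit1 -> P1=[1,0,3,5,7,8](2) P2=[0,5,4,0,5,4](1)
Move 6: P1 pit5 -> P1=[2,0,3,5,7,0](3) P2=[1,6,5,1,6,5](1)
Move 7: P2 pit3 -> P1=[2,0,3,5,7,0](3) P2=[1,6,5,0,7,5](1)

Answer: 2 0 3 5 7 0 3 1 6 5 0 7 5 1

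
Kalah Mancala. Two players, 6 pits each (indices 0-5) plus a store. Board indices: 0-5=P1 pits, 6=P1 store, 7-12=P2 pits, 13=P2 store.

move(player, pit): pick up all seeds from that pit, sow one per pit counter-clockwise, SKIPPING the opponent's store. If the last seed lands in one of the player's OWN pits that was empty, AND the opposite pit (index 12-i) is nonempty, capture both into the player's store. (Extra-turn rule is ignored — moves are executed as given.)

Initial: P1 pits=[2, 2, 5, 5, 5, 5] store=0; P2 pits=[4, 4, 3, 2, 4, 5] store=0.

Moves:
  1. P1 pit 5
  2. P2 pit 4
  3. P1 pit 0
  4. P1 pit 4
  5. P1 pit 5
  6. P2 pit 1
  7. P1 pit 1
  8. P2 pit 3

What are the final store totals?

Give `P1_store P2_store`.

Move 1: P1 pit5 -> P1=[2,2,5,5,5,0](1) P2=[5,5,4,3,4,5](0)
Move 2: P2 pit4 -> P1=[3,3,5,5,5,0](1) P2=[5,5,4,3,0,6](1)
Move 3: P1 pit0 -> P1=[0,4,6,6,5,0](1) P2=[5,5,4,3,0,6](1)
Move 4: P1 pit4 -> P1=[0,4,6,6,0,1](2) P2=[6,6,5,3,0,6](1)
Move 5: P1 pit5 -> P1=[0,4,6,6,0,0](3) P2=[6,6,5,3,0,6](1)
Move 6: P2 pit1 -> P1=[1,4,6,6,0,0](3) P2=[6,0,6,4,1,7](2)
Move 7: P1 pit1 -> P1=[1,0,7,7,1,0](10) P2=[0,0,6,4,1,7](2)
Move 8: P2 pit3 -> P1=[2,0,7,7,1,0](10) P2=[0,0,6,0,2,8](3)

Answer: 10 3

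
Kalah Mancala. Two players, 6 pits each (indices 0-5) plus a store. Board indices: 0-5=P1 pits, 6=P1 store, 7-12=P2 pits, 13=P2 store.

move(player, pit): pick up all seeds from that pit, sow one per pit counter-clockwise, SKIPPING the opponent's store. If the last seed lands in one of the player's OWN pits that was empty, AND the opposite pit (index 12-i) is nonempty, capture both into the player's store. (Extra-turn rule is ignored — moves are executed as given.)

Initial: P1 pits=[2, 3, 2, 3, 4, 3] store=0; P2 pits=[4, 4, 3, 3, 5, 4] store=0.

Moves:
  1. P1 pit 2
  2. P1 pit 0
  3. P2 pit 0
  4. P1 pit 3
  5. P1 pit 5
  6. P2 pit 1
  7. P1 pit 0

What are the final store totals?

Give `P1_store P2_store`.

Answer: 6 1

Derivation:
Move 1: P1 pit2 -> P1=[2,3,0,4,5,3](0) P2=[4,4,3,3,5,4](0)
Move 2: P1 pit0 -> P1=[0,4,0,4,5,3](4) P2=[4,4,3,0,5,4](0)
Move 3: P2 pit0 -> P1=[0,4,0,4,5,3](4) P2=[0,5,4,1,6,4](0)
Move 4: P1 pit3 -> P1=[0,4,0,0,6,4](5) P2=[1,5,4,1,6,4](0)
Move 5: P1 pit5 -> P1=[0,4,0,0,6,0](6) P2=[2,6,5,1,6,4](0)
Move 6: P2 pit1 -> P1=[1,4,0,0,6,0](6) P2=[2,0,6,2,7,5](1)
Move 7: P1 pit0 -> P1=[0,5,0,0,6,0](6) P2=[2,0,6,2,7,5](1)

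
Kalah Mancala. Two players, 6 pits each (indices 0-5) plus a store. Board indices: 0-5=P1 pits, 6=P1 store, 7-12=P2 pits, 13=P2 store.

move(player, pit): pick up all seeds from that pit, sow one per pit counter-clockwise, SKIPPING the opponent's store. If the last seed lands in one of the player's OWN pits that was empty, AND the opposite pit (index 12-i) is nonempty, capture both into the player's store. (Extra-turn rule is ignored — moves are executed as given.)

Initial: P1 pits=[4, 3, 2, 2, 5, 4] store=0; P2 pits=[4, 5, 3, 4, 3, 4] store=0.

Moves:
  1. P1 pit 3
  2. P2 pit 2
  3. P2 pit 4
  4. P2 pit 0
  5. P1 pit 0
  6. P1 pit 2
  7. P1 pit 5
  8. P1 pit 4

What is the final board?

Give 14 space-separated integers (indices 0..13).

Answer: 0 1 0 2 0 1 2 2 8 3 8 2 8 6

Derivation:
Move 1: P1 pit3 -> P1=[4,3,2,0,6,5](0) P2=[4,5,3,4,3,4](0)
Move 2: P2 pit2 -> P1=[4,3,2,0,6,5](0) P2=[4,5,0,5,4,5](0)
Move 3: P2 pit4 -> P1=[5,4,2,0,6,5](0) P2=[4,5,0,5,0,6](1)
Move 4: P2 pit0 -> P1=[5,0,2,0,6,5](0) P2=[0,6,1,6,0,6](6)
Move 5: P1 pit0 -> P1=[0,1,3,1,7,6](0) P2=[0,6,1,6,0,6](6)
Move 6: P1 pit2 -> P1=[0,1,0,2,8,7](0) P2=[0,6,1,6,0,6](6)
Move 7: P1 pit5 -> P1=[0,1,0,2,8,0](1) P2=[1,7,2,7,1,7](6)
Move 8: P1 pit4 -> P1=[0,1,0,2,0,1](2) P2=[2,8,3,8,2,8](6)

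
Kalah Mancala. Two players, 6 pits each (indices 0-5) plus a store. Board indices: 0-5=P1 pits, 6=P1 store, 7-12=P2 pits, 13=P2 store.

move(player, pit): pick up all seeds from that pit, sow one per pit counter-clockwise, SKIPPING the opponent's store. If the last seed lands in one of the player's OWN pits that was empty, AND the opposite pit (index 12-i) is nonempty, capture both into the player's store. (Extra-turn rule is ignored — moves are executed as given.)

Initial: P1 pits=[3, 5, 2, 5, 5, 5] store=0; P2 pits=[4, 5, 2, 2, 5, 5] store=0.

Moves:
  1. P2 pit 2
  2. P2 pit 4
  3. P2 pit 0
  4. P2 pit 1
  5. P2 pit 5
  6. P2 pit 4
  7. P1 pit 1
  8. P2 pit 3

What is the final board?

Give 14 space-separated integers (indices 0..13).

Answer: 1 1 5 7 6 6 0 0 0 2 0 1 1 18

Derivation:
Move 1: P2 pit2 -> P1=[3,5,2,5,5,5](0) P2=[4,5,0,3,6,5](0)
Move 2: P2 pit4 -> P1=[4,6,3,6,5,5](0) P2=[4,5,0,3,0,6](1)
Move 3: P2 pit0 -> P1=[4,0,3,6,5,5](0) P2=[0,6,1,4,0,6](8)
Move 4: P2 pit1 -> P1=[5,0,3,6,5,5](0) P2=[0,0,2,5,1,7](9)
Move 5: P2 pit5 -> P1=[6,1,4,7,6,6](0) P2=[0,0,2,5,1,0](10)
Move 6: P2 pit4 -> P1=[0,1,4,7,6,6](0) P2=[0,0,2,5,0,0](17)
Move 7: P1 pit1 -> P1=[0,0,5,7,6,6](0) P2=[0,0,2,5,0,0](17)
Move 8: P2 pit3 -> P1=[1,1,5,7,6,6](0) P2=[0,0,2,0,1,1](18)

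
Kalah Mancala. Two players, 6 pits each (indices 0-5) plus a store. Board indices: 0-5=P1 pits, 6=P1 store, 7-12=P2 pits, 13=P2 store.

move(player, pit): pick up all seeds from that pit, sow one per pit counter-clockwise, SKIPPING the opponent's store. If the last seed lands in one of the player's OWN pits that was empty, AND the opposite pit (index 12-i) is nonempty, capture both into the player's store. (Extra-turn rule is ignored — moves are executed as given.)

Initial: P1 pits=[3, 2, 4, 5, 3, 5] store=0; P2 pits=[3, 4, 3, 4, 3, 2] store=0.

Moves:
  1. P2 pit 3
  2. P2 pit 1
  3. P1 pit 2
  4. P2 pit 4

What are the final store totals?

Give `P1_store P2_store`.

Move 1: P2 pit3 -> P1=[4,2,4,5,3,5](0) P2=[3,4,3,0,4,3](1)
Move 2: P2 pit1 -> P1=[4,2,4,5,3,5](0) P2=[3,0,4,1,5,4](1)
Move 3: P1 pit2 -> P1=[4,2,0,6,4,6](1) P2=[3,0,4,1,5,4](1)
Move 4: P2 pit4 -> P1=[5,3,1,6,4,6](1) P2=[3,0,4,1,0,5](2)

Answer: 1 2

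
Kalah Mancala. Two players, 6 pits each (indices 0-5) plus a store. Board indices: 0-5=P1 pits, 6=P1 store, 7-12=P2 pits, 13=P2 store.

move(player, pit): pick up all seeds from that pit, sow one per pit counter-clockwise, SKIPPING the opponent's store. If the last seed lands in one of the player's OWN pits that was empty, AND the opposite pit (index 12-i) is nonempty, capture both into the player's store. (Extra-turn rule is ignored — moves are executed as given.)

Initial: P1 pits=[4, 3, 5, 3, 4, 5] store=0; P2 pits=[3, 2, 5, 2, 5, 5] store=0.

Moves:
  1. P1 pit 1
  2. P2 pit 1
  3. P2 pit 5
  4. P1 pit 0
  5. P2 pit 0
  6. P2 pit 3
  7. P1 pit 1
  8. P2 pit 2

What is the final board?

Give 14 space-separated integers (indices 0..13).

Answer: 2 1 10 7 6 6 0 0 1 0 1 7 2 3

Derivation:
Move 1: P1 pit1 -> P1=[4,0,6,4,5,5](0) P2=[3,2,5,2,5,5](0)
Move 2: P2 pit1 -> P1=[4,0,6,4,5,5](0) P2=[3,0,6,3,5,5](0)
Move 3: P2 pit5 -> P1=[5,1,7,5,5,5](0) P2=[3,0,6,3,5,0](1)
Move 4: P1 pit0 -> P1=[0,2,8,6,6,6](0) P2=[3,0,6,3,5,0](1)
Move 5: P2 pit0 -> P1=[0,2,8,6,6,6](0) P2=[0,1,7,4,5,0](1)
Move 6: P2 pit3 -> P1=[1,2,8,6,6,6](0) P2=[0,1,7,0,6,1](2)
Move 7: P1 pit1 -> P1=[1,0,9,7,6,6](0) P2=[0,1,7,0,6,1](2)
Move 8: P2 pit2 -> P1=[2,1,10,7,6,6](0) P2=[0,1,0,1,7,2](3)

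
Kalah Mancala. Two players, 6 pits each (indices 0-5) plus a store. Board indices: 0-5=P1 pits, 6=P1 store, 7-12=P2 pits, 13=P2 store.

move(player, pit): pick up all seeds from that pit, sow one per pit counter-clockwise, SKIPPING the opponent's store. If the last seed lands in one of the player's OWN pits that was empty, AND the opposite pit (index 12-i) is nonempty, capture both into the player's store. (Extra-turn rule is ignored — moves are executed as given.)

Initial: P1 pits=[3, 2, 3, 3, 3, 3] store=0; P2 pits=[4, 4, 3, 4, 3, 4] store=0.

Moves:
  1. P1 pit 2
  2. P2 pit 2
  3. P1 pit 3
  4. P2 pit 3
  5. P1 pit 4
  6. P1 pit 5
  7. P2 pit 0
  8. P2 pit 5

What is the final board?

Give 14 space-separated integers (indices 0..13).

Answer: 6 4 1 1 1 1 3 0 7 3 2 7 0 3

Derivation:
Move 1: P1 pit2 -> P1=[3,2,0,4,4,4](0) P2=[4,4,3,4,3,4](0)
Move 2: P2 pit2 -> P1=[3,2,0,4,4,4](0) P2=[4,4,0,5,4,5](0)
Move 3: P1 pit3 -> P1=[3,2,0,0,5,5](1) P2=[5,4,0,5,4,5](0)
Move 4: P2 pit3 -> P1=[4,3,0,0,5,5](1) P2=[5,4,0,0,5,6](1)
Move 5: P1 pit4 -> P1=[4,3,0,0,0,6](2) P2=[6,5,1,0,5,6](1)
Move 6: P1 pit5 -> P1=[4,3,0,0,0,0](3) P2=[7,6,2,1,6,6](1)
Move 7: P2 pit0 -> P1=[5,3,0,0,0,0](3) P2=[0,7,3,2,7,7](2)
Move 8: P2 pit5 -> P1=[6,4,1,1,1,1](3) P2=[0,7,3,2,7,0](3)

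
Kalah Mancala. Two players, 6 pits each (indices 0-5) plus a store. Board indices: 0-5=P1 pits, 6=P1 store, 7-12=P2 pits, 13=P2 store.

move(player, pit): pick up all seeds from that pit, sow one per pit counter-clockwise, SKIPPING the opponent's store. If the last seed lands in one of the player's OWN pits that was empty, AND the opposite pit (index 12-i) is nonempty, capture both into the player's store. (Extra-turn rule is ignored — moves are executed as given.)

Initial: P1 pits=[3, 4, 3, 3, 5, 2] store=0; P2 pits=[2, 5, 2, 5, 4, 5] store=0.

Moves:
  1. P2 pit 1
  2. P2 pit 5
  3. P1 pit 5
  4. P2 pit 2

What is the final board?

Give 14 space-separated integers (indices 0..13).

Move 1: P2 pit1 -> P1=[3,4,3,3,5,2](0) P2=[2,0,3,6,5,6](1)
Move 2: P2 pit5 -> P1=[4,5,4,4,6,2](0) P2=[2,0,3,6,5,0](2)
Move 3: P1 pit5 -> P1=[4,5,4,4,6,0](1) P2=[3,0,3,6,5,0](2)
Move 4: P2 pit2 -> P1=[0,5,4,4,6,0](1) P2=[3,0,0,7,6,0](7)

Answer: 0 5 4 4 6 0 1 3 0 0 7 6 0 7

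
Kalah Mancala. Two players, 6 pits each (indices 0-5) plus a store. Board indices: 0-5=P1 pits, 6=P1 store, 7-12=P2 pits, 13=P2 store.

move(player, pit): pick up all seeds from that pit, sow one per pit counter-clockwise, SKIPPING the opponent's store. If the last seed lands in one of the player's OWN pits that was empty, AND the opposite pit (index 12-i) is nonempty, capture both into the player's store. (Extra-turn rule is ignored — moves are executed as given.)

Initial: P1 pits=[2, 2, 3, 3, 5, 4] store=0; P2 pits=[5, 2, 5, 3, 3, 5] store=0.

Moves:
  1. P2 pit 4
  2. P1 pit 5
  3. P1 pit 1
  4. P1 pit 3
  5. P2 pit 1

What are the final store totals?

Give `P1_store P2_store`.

Answer: 2 1

Derivation:
Move 1: P2 pit4 -> P1=[3,2,3,3,5,4](0) P2=[5,2,5,3,0,6](1)
Move 2: P1 pit5 -> P1=[3,2,3,3,5,0](1) P2=[6,3,6,3,0,6](1)
Move 3: P1 pit1 -> P1=[3,0,4,4,5,0](1) P2=[6,3,6,3,0,6](1)
Move 4: P1 pit3 -> P1=[3,0,4,0,6,1](2) P2=[7,3,6,3,0,6](1)
Move 5: P2 pit1 -> P1=[3,0,4,0,6,1](2) P2=[7,0,7,4,1,6](1)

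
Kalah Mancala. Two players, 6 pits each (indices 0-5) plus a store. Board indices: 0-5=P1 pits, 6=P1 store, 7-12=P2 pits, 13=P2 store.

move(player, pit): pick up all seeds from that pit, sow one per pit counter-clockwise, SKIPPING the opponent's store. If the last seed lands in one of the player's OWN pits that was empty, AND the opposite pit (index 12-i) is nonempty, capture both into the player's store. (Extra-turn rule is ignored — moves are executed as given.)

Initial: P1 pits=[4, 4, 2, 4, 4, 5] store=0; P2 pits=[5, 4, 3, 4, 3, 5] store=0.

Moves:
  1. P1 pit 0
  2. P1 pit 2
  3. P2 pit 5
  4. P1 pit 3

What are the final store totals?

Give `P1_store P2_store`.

Move 1: P1 pit0 -> P1=[0,5,3,5,5,5](0) P2=[5,4,3,4,3,5](0)
Move 2: P1 pit2 -> P1=[0,5,0,6,6,6](0) P2=[5,4,3,4,3,5](0)
Move 3: P2 pit5 -> P1=[1,6,1,7,6,6](0) P2=[5,4,3,4,3,0](1)
Move 4: P1 pit3 -> P1=[1,6,1,0,7,7](1) P2=[6,5,4,5,3,0](1)

Answer: 1 1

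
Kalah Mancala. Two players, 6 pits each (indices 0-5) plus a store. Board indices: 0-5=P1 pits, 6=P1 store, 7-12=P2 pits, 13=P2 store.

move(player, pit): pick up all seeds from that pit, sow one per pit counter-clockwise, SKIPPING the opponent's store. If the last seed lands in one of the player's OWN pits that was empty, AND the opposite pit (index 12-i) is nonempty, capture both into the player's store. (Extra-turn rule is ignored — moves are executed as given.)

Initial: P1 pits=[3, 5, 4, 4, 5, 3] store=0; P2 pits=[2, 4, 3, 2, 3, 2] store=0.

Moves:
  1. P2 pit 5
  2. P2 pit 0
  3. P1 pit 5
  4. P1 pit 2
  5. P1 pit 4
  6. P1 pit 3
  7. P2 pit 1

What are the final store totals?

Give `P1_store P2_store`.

Move 1: P2 pit5 -> P1=[4,5,4,4,5,3](0) P2=[2,4,3,2,3,0](1)
Move 2: P2 pit0 -> P1=[4,5,4,4,5,3](0) P2=[0,5,4,2,3,0](1)
Move 3: P1 pit5 -> P1=[4,5,4,4,5,0](1) P2=[1,6,4,2,3,0](1)
Move 4: P1 pit2 -> P1=[4,5,0,5,6,1](2) P2=[1,6,4,2,3,0](1)
Move 5: P1 pit4 -> P1=[4,5,0,5,0,2](3) P2=[2,7,5,3,3,0](1)
Move 6: P1 pit3 -> P1=[4,5,0,0,1,3](4) P2=[3,8,5,3,3,0](1)
Move 7: P2 pit1 -> P1=[5,6,1,0,1,3](4) P2=[3,0,6,4,4,1](2)

Answer: 4 2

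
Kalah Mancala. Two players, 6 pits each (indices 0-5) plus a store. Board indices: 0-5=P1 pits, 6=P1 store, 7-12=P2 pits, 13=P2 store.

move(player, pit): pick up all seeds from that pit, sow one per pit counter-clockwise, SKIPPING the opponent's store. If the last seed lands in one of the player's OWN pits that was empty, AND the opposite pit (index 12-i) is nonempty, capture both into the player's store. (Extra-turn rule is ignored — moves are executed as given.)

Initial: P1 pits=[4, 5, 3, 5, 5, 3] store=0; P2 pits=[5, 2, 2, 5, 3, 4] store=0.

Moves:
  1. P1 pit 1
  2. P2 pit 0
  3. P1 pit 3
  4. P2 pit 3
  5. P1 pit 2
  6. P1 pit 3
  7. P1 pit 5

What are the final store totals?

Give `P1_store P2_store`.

Answer: 4 1

Derivation:
Move 1: P1 pit1 -> P1=[4,0,4,6,6,4](1) P2=[5,2,2,5,3,4](0)
Move 2: P2 pit0 -> P1=[4,0,4,6,6,4](1) P2=[0,3,3,6,4,5](0)
Move 3: P1 pit3 -> P1=[4,0,4,0,7,5](2) P2=[1,4,4,6,4,5](0)
Move 4: P2 pit3 -> P1=[5,1,5,0,7,5](2) P2=[1,4,4,0,5,6](1)
Move 5: P1 pit2 -> P1=[5,1,0,1,8,6](3) P2=[2,4,4,0,5,6](1)
Move 6: P1 pit3 -> P1=[5,1,0,0,9,6](3) P2=[2,4,4,0,5,6](1)
Move 7: P1 pit5 -> P1=[5,1,0,0,9,0](4) P2=[3,5,5,1,6,6](1)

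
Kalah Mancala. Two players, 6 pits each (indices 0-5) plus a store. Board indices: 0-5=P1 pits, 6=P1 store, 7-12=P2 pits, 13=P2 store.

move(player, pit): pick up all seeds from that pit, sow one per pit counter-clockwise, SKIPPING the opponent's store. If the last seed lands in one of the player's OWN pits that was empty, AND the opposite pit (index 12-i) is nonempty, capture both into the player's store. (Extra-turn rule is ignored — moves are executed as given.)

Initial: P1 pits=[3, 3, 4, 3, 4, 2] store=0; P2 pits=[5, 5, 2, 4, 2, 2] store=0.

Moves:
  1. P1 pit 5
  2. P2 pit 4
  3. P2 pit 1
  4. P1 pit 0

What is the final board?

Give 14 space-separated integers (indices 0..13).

Move 1: P1 pit5 -> P1=[3,3,4,3,4,0](1) P2=[6,5,2,4,2,2](0)
Move 2: P2 pit4 -> P1=[3,3,4,3,4,0](1) P2=[6,5,2,4,0,3](1)
Move 3: P2 pit1 -> P1=[3,3,4,3,4,0](1) P2=[6,0,3,5,1,4](2)
Move 4: P1 pit0 -> P1=[0,4,5,4,4,0](1) P2=[6,0,3,5,1,4](2)

Answer: 0 4 5 4 4 0 1 6 0 3 5 1 4 2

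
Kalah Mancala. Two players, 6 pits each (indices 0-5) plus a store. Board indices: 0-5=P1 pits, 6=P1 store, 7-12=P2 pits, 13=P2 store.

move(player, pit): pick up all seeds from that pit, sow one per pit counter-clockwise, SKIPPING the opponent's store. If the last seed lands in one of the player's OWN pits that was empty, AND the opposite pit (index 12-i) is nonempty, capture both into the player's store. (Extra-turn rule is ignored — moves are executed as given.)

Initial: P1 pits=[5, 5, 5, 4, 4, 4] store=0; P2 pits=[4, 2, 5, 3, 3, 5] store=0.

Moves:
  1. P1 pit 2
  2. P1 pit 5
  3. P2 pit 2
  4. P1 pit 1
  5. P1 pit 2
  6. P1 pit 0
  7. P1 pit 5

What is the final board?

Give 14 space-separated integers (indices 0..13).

Move 1: P1 pit2 -> P1=[5,5,0,5,5,5](1) P2=[5,2,5,3,3,5](0)
Move 2: P1 pit5 -> P1=[5,5,0,5,5,0](2) P2=[6,3,6,4,3,5](0)
Move 3: P2 pit2 -> P1=[6,6,0,5,5,0](2) P2=[6,3,0,5,4,6](1)
Move 4: P1 pit1 -> P1=[6,0,1,6,6,1](3) P2=[7,3,0,5,4,6](1)
Move 5: P1 pit2 -> P1=[6,0,0,7,6,1](3) P2=[7,3,0,5,4,6](1)
Move 6: P1 pit0 -> P1=[0,1,1,8,7,2](4) P2=[7,3,0,5,4,6](1)
Move 7: P1 pit5 -> P1=[0,1,1,8,7,0](5) P2=[8,3,0,5,4,6](1)

Answer: 0 1 1 8 7 0 5 8 3 0 5 4 6 1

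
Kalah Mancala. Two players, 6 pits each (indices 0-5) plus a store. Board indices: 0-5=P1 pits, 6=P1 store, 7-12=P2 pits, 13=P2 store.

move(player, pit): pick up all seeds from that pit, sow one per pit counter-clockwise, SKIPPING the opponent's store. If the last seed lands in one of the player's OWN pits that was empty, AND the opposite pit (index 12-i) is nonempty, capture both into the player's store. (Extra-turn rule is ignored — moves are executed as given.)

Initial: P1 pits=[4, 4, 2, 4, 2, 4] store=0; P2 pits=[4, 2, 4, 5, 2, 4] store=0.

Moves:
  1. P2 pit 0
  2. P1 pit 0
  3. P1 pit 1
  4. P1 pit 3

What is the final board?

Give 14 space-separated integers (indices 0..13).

Move 1: P2 pit0 -> P1=[4,4,2,4,2,4](0) P2=[0,3,5,6,3,4](0)
Move 2: P1 pit0 -> P1=[0,5,3,5,3,4](0) P2=[0,3,5,6,3,4](0)
Move 3: P1 pit1 -> P1=[0,0,4,6,4,5](1) P2=[0,3,5,6,3,4](0)
Move 4: P1 pit3 -> P1=[0,0,4,0,5,6](2) P2=[1,4,6,6,3,4](0)

Answer: 0 0 4 0 5 6 2 1 4 6 6 3 4 0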